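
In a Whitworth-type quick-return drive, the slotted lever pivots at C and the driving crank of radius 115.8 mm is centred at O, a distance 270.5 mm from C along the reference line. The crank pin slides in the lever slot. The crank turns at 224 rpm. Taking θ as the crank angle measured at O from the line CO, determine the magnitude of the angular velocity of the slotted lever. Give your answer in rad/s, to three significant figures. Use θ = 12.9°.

6.98

ω = 23.46 rad/s (from 224 rpm).
Crank pin A relative to C: A = (d + r cosθ, r sinθ); lever angle φ = atan2(r sinθ, d + r cosθ).
Differentiating tanφ: φ̇ = rω(d cosθ + r)/(d² + r² + 2dr cosθ).
d² + r² + 2dr cosθ = |CA|² = 0.147647 m²;  d cosθ + r = +0.37947 m.
|ω_lever| = |0.1158·23.46·+0.37947| / 0.147647 = 6.9814 rad/s.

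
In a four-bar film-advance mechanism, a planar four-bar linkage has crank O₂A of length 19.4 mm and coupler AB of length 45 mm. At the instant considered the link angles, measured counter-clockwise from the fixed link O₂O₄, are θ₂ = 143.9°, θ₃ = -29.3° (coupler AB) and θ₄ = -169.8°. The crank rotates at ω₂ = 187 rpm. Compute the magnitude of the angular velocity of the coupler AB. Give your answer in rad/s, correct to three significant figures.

ω₂ = 19.58 rad/s (from 187 rpm).
Differentiating the loop-closure r₂e^{iθ₂}+r₃e^{iθ₃}=r₁+r₄e^{iθ₄} gives r₂ω₂e^{iθ₂}+r₃ω₃e^{iθ₃}=r₄ω₄e^{iθ₄}.
Eliminating the other unknown: ω₃ = r₂ω₂ sin(θ₄−θ₂) / [r₃ sin(θ₃−θ₄)].
Numerator sine = +0.72297; denominator sine = +0.63608.
Result = 0.0194·19.58·(+0.72297) / (0.045·(+0.63608)) = +9.5955 rad/s; magnitude 9.5955 rad/s.

9.60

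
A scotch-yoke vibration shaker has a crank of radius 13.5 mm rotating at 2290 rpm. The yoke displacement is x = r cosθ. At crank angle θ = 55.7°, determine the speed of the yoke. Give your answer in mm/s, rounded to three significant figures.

ω = 239.8 rad/s (from 2290 rpm).
x = r cosθ ⇒ ẋ = −rω sinθ.
|v| = rω|sinθ| = 0.0135·239.8·|sin 55.7°| = 2.6744 m/s = 2674.4 mm/s.

2670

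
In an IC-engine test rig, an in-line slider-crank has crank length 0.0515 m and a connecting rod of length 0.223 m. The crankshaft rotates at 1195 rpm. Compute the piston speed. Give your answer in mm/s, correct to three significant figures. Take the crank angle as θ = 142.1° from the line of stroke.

3230

ω = 2π·1195/60 = 125.1 rad/s
For an in-line slider-crank, x = r cosθ + √(L² − r² sin²θ), so v = −rω sinθ·[1 + r cosθ/√(L² − r² sin²θ)].
With r = 0.0515 m, L = 0.223 m, θ = 142.1°: √(L² − r² sin²θ) = 0.22074 m.
v = −0.0515·125.1·0.61429·[1 + 0.0515·-0.78908/0.22074] = -3.2301 m/s.
|v| = 3.2301 m/s = 3230.1 mm/s.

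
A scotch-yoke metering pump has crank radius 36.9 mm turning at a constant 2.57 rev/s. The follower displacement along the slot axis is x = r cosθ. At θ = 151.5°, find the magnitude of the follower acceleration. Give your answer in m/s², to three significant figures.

8.46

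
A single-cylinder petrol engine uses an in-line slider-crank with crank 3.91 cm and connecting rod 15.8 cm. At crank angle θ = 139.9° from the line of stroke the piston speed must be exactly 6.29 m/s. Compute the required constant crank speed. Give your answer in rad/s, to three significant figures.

309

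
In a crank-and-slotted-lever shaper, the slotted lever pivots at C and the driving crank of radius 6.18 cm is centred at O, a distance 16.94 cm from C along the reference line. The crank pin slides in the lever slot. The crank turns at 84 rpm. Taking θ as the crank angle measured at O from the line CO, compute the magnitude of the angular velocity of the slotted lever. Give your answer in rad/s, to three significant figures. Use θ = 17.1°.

2.32

ω = 8.796 rad/s (from 84 rpm).
Crank pin A relative to C: A = (d + r cosθ, r sinθ); lever angle φ = atan2(r sinθ, d + r cosθ).
Differentiating tanφ: φ̇ = rω(d cosθ + r)/(d² + r² + 2dr cosθ).
d² + r² + 2dr cosθ = |CA|² = 0.0525278 m²;  d cosθ + r = +0.22371 m.
|ω_lever| = |0.0618·8.796·+0.22371| / 0.0525278 = 2.3152 rad/s.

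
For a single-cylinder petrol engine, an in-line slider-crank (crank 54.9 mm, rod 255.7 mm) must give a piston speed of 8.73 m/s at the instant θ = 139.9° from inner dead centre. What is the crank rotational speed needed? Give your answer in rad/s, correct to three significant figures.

For an in-line slider-crank, |v_piston| = rω|sinθ|·[1 + r cosθ/√(L² − r² sin²θ)].
With r = 0.0549 m, L = 0.2557 m, θ = 139.9°: the bracketed kinematic factor |dx/dθ| = 0.029498 m.
ω = v/|dx/dθ| = 8.73/0.029498 = 295.95 rad/s.

296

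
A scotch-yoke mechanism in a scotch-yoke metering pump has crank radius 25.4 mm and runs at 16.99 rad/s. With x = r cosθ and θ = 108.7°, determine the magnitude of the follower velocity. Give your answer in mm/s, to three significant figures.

ω = 16.99 rad/s
x = r cosθ ⇒ ẋ = −rω sinθ.
|v| = rω|sinθ| = 0.0254·16.99·|sin 108.7°| = 0.40876 m/s = 408.76 mm/s.

409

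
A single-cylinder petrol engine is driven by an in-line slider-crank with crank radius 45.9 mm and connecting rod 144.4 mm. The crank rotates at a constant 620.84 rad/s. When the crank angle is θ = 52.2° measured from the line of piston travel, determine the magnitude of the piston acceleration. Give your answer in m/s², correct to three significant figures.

ω = 620.8 rad/s
x(θ) = r cosθ + √(L² − r² sin²θ); with ω constant, a = ω²·d²x/dθ².
d²x/dθ² = −r cosθ − r²(cos2θ)/√u − r⁴ sin²2θ/(4u^{3/2}),  u = L² − r² sin²θ = 0.019536 m².
Substituting r = 0.0459 m, L = 0.1444 m, θ = 52.2°: d²x/dθ² = -0.024765 m.
a = ω²·d²x/dθ² = (620.8)²·(-0.024765) = -9545.5 m/s²;  |a| = 9545.5 m/s².

9550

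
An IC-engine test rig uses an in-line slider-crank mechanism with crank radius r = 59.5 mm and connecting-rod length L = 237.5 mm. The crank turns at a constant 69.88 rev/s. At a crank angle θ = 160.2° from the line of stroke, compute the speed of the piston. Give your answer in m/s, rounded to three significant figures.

6.76

ω = 2π·69.9 = 439.1 rad/s
For an in-line slider-crank, x = r cosθ + √(L² − r² sin²θ), so v = −rω sinθ·[1 + r cosθ/√(L² − r² sin²θ)].
With r = 0.0595 m, L = 0.2375 m, θ = 160.2°: √(L² − r² sin²θ) = 0.23664 m.
v = −0.0595·439.1·0.33874·[1 + 0.0595·-0.94088/0.23664] = -6.7559 m/s.
|v| = 6.7559 m/s.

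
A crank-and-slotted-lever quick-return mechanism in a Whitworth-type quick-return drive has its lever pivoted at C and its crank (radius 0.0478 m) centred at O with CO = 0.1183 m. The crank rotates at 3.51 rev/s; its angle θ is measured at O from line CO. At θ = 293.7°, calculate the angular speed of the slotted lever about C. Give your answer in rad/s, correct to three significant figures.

4.83

ω = 22.05 rad/s (from 3.51 rev/s).
Crank pin A relative to C: A = (d + r cosθ, r sinθ); lever angle φ = atan2(r sinθ, d + r cosθ).
Differentiating tanφ: φ̇ = rω(d cosθ + r)/(d² + r² + 2dr cosθ).
d² + r² + 2dr cosθ = |CA|² = 0.0208256 m²;  d cosθ + r = +0.09535 m.
|ω_lever| = |0.0478·22.05·+0.09535| / 0.0208256 = 4.8266 rad/s.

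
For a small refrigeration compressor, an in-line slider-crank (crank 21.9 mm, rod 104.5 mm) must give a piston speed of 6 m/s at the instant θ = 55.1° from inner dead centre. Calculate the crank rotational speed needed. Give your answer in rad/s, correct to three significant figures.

298

For an in-line slider-crank, |v_piston| = rω|sinθ|·[1 + r cosθ/√(L² − r² sin²θ)].
With r = 0.0219 m, L = 0.1045 m, θ = 55.1°: the bracketed kinematic factor |dx/dθ| = 0.020147 m.
ω = v/|dx/dθ| = 6/0.020147 = 297.8 rad/s.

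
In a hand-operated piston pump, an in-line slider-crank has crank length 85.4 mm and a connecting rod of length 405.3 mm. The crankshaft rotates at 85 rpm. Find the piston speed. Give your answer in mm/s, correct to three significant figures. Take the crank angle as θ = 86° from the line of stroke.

770

ω = 2π·85/60 = 8.901 rad/s
For an in-line slider-crank, x = r cosθ + √(L² − r² sin²θ), so v = −rω sinθ·[1 + r cosθ/√(L² − r² sin²θ)].
With r = 0.0854 m, L = 0.4053 m, θ = 86°: √(L² − r² sin²θ) = 0.39625 m.
v = −0.0854·8.901·0.99756·[1 + 0.0854·0.06976/0.39625] = -0.76971 m/s.
|v| = 0.76971 m/s = 769.71 mm/s.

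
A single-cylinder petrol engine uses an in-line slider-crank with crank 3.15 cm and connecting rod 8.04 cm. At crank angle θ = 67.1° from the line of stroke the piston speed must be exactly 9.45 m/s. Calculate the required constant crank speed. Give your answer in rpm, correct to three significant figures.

2670

For an in-line slider-crank, |v_piston| = rω|sinθ|·[1 + r cosθ/√(L² − r² sin²θ)].
With r = 0.0315 m, L = 0.0804 m, θ = 67.1°: the bracketed kinematic factor |dx/dθ| = 0.033761 m.
ω = v/|dx/dθ| = 9.45/0.033761 = 279.91 rad/s.
N = 60ω/(2π) = 2672.9 rpm.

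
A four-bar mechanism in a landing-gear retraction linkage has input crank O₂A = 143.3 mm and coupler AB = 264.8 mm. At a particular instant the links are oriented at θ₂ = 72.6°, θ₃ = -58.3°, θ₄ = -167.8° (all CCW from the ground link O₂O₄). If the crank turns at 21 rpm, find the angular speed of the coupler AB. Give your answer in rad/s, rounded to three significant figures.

1.10

ω₂ = 2.199 rad/s (from 21 rpm).
Differentiating the loop-closure r₂e^{iθ₂}+r₃e^{iθ₃}=r₁+r₄e^{iθ₄} gives r₂ω₂e^{iθ₂}+r₃ω₃e^{iθ₃}=r₄ω₄e^{iθ₄}.
Eliminating the other unknown: ω₃ = r₂ω₂ sin(θ₄−θ₂) / [r₃ sin(θ₃−θ₄)].
Numerator sine = +0.86949; denominator sine = +0.94264.
Result = 0.1433·2.199·(+0.86949) / (0.2648·(+0.94264)) = +1.0977 rad/s; magnitude 1.0977 rad/s.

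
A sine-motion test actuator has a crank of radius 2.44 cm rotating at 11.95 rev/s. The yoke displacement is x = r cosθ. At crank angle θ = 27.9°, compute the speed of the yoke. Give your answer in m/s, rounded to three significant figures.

0.857

ω = 75.08 rad/s (from 11.95 rev/s).
x = r cosθ ⇒ ẋ = −rω sinθ.
|v| = rω|sinθ| = 0.0244·75.08·|sin 27.9°| = 0.85727 m/s.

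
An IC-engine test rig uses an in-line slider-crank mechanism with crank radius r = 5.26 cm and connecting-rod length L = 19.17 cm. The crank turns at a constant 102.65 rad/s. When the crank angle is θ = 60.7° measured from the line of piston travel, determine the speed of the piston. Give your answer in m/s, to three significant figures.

5.36

ω = 102.7 rad/s
For an in-line slider-crank, x = r cosθ + √(L² − r² sin²θ), so v = −rω sinθ·[1 + r cosθ/√(L² − r² sin²θ)].
With r = 0.0526 m, L = 0.1917 m, θ = 60.7°: √(L² − r² sin²θ) = 0.18613 m.
v = −0.0526·102.7·0.87207·[1 + 0.0526·0.48938/0.18613] = -5.3598 m/s.
|v| = 5.3598 m/s.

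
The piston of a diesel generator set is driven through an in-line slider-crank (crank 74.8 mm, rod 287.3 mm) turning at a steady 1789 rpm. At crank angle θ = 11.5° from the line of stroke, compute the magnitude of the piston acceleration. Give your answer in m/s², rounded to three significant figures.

ω = 2π·1789/60 = 187.3 rad/s
x(θ) = r cosθ + √(L² − r² sin²θ); with ω constant, a = ω²·d²x/dθ².
d²x/dθ² = −r cosθ − r²(cos2θ)/√u − r⁴ sin²2θ/(4u^{3/2}),  u = L² − r² sin²θ = 0.0823189 m².
Substituting r = 0.0748 m, L = 0.2873 m, θ = 11.5°: d²x/dθ² = -0.0913 m.
a = ω²·d²x/dθ² = (187.3)²·(-0.0913) = -3204.4 m/s²;  |a| = 3204.4 m/s².

3200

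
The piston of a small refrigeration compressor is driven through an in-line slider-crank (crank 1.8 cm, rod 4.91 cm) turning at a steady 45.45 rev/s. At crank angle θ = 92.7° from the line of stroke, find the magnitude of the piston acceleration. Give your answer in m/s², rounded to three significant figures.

645

ω = 2π·45.5 = 285.6 rad/s
x(θ) = r cosθ + √(L² − r² sin²θ); with ω constant, a = ω²·d²x/dθ².
d²x/dθ² = −r cosθ − r²(cos2θ)/√u − r⁴ sin²2θ/(4u^{3/2}),  u = L² − r² sin²θ = 0.00208753 m².
Substituting r = 0.018 m, L = 0.0491 m, θ = 92.7°: d²x/dθ² = +0.0079054 m.
a = ω²·d²x/dθ² = (285.6)²·(+0.0079054) = +644.69 m/s²;  |a| = 644.69 m/s².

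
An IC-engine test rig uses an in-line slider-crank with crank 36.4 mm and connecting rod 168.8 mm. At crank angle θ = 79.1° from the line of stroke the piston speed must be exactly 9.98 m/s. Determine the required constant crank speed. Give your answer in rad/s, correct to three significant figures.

For an in-line slider-crank, |v_piston| = rω|sinθ|·[1 + r cosθ/√(L² − r² sin²θ)].
With r = 0.0364 m, L = 0.1688 m, θ = 79.1°: the bracketed kinematic factor |dx/dθ| = 0.037235 m.
ω = v/|dx/dθ| = 9.98/0.037235 = 268.03 rad/s.

268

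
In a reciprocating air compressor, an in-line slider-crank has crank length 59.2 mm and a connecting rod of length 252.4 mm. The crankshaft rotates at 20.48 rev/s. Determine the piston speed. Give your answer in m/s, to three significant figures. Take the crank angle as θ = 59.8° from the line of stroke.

ω = 2π·20.5 = 128.7 rad/s
For an in-line slider-crank, x = r cosθ + √(L² − r² sin²θ), so v = −rω sinθ·[1 + r cosθ/√(L² − r² sin²θ)].
With r = 0.0592 m, L = 0.2524 m, θ = 59.8°: √(L² − r² sin²θ) = 0.24716 m.
v = −0.0592·128.7·0.86427·[1 + 0.0592·0.50302/0.24716] = -7.3772 m/s.
|v| = 7.3772 m/s.

7.38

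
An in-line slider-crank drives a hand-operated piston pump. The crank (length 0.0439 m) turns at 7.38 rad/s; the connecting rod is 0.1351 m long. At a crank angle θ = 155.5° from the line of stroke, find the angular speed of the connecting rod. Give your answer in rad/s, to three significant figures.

2.20

ω = 7.38 rad/s
The rod makes angle φ with the slider axis where L sinφ = r sinθ; differentiating, L cosφ·φ̇ = r ω cosθ.
L cosφ = √(L² − r² sin²θ) = 0.13387 m.
|ω_rod| = r ω |cosθ| / √(L² − r² sin²θ) = 0.0439·7.38·0.90996/0.13387 = 2.2023 rad/s.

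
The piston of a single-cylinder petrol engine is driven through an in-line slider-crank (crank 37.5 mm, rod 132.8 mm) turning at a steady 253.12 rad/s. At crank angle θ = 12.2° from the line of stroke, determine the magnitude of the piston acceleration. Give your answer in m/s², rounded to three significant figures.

2970

ω = 253.1 rad/s
x(θ) = r cosθ + √(L² − r² sin²θ); with ω constant, a = ω²·d²x/dθ².
d²x/dθ² = −r cosθ − r²(cos2θ)/√u − r⁴ sin²2θ/(4u^{3/2}),  u = L² − r² sin²θ = 0.017573 m².
Substituting r = 0.0375 m, L = 0.1328 m, θ = 12.2°: d²x/dθ² = -0.04635 m.
a = ω²·d²x/dθ² = (253.1)²·(-0.04635) = -2969.6 m/s²;  |a| = 2969.6 m/s².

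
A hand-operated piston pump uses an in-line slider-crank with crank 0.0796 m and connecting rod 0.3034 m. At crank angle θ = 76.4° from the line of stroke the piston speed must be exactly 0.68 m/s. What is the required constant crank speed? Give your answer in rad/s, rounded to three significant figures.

8.26

For an in-line slider-crank, |v_piston| = rω|sinθ|·[1 + r cosθ/√(L² − r² sin²θ)].
With r = 0.0796 m, L = 0.3034 m, θ = 76.4°: the bracketed kinematic factor |dx/dθ| = 0.082304 m.
ω = v/|dx/dθ| = 0.68/0.082304 = 8.262 rad/s.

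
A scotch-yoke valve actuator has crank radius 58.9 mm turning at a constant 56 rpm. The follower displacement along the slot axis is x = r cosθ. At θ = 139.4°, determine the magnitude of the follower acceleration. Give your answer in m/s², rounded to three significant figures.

ω = 5.864 rad/s (from 56 rpm).
x = r cosθ ⇒ ẍ = −rω² cosθ (ω constant).
|a| = rω²|cosθ| = 0.0589·(5.864)²·|cos 139.4°| = 1.538 m/s².

1.54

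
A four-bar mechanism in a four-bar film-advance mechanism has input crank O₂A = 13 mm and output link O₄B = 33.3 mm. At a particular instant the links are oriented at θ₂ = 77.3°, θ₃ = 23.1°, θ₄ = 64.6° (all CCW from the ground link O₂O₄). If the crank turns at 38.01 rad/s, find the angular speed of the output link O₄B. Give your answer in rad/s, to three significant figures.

18.2

ω₂ = 38.01 rad/s
Differentiating the loop-closure r₂e^{iθ₂}+r₃e^{iθ₃}=r₁+r₄e^{iθ₄} gives r₂ω₂e^{iθ₂}+r₃ω₃e^{iθ₃}=r₄ω₄e^{iθ₄}.
Eliminating the other unknown: ω₄ = r₂ω₂ sin(θ₂−θ₃) / [r₄ sin(θ₄−θ₃)].
Numerator sine = +0.81106; denominator sine = +0.66262.
Result = 0.013·38.01·(+0.81106) / (0.0333·(+0.66262)) = +18.163 rad/s; magnitude 18.163 rad/s.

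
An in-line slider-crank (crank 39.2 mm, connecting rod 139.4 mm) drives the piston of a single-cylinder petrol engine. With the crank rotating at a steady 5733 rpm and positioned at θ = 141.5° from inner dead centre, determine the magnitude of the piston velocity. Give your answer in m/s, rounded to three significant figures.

11.4

ω = 2π·5733/60 = 600.4 rad/s
For an in-line slider-crank, x = r cosθ + √(L² − r² sin²θ), so v = −rω sinθ·[1 + r cosθ/√(L² − r² sin²θ)].
With r = 0.0392 m, L = 0.1394 m, θ = 141.5°: √(L² − r² sin²θ) = 0.13725 m.
v = −0.0392·600.4·0.62251·[1 + 0.0392·-0.78261/0.13725] = -11.376 m/s.
|v| = 11.376 m/s.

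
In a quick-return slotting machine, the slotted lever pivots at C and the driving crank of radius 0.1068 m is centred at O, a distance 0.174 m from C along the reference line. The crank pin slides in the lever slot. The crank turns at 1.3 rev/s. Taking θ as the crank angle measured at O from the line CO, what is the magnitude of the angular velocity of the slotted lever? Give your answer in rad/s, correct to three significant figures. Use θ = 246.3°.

ω = 8.168 rad/s (from 1.3 rev/s).
Crank pin A relative to C: A = (d + r cosθ, r sinθ); lever angle φ = atan2(r sinθ, d + r cosθ).
Differentiating tanφ: φ̇ = rω(d cosθ + r)/(d² + r² + 2dr cosθ).
d² + r² + 2dr cosθ = |CA|² = 0.0267433 m²;  d cosθ + r = +0.036861 m.
|ω_lever| = |0.1068·8.168·+0.036861| / 0.0267433 = 1.2024 rad/s.

1.20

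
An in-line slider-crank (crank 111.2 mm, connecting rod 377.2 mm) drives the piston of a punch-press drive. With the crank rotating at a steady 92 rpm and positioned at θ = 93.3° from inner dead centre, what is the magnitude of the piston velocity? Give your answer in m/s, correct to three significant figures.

1.05

ω = 2π·92/60 = 9.634 rad/s
For an in-line slider-crank, x = r cosθ + √(L² − r² sin²θ), so v = −rω sinθ·[1 + r cosθ/√(L² − r² sin²θ)].
With r = 0.1112 m, L = 0.3772 m, θ = 93.3°: √(L² − r² sin²θ) = 0.36049 m.
v = −0.1112·9.634·0.99834·[1 + 0.1112·-0.05756/0.36049] = -1.0506 m/s.
|v| = 1.0506 m/s.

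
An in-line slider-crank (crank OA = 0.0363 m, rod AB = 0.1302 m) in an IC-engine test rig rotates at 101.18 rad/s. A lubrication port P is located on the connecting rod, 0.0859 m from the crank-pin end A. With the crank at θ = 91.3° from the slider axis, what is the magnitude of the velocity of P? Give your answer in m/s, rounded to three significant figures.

3.66

ω = 101.2 rad/s.  Crank-pin speed |V_A| = rω = 3.6728 m/s, perpendicular to OA.
Rod angle: sinφ = −(r/L) sinθ ⇒ φ = -16.184°; ω_rod = −rω cosθ/√(L²−r²sin²θ) = +0.6664 rad/s.
V_P = V_A + ω_rod × AP, with AP = 0.0859 m along the rod.
Components: V_Px = −rω sinθ − a·ω_rod·sinφ = -3.6559 m/s;  V_Py = rω cosθ + a·ω_rod·cosφ = -0.028352 m/s.
|V_P| = √(V_Px² + V_Py²) = 3.656 m/s.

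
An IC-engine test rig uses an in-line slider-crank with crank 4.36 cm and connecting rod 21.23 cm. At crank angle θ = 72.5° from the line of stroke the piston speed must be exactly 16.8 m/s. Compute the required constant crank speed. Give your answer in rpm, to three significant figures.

For an in-line slider-crank, |v_piston| = rω|sinθ|·[1 + r cosθ/√(L² − r² sin²θ)].
With r = 0.0436 m, L = 0.2123 m, θ = 72.5°: the bracketed kinematic factor |dx/dθ| = 0.044201 m.
ω = v/|dx/dθ| = 16.8/0.044201 = 380.08 rad/s.
N = 60ω/(2π) = 3629.5 rpm.

3630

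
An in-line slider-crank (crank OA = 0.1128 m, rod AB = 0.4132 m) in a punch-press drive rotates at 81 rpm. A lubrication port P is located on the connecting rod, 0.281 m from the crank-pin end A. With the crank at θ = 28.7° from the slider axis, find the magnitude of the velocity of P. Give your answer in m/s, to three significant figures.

0.599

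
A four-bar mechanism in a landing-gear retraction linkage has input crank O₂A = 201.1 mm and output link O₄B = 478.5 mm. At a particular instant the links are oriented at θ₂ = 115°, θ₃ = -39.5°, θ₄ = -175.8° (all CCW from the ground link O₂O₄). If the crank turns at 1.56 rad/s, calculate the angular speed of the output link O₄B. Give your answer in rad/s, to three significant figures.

0.409

ω₂ = 1.56 rad/s
Differentiating the loop-closure r₂e^{iθ₂}+r₃e^{iθ₃}=r₁+r₄e^{iθ₄} gives r₂ω₂e^{iθ₂}+r₃ω₃e^{iθ₃}=r₄ω₄e^{iθ₄}.
Eliminating the other unknown: ω₄ = r₂ω₂ sin(θ₂−θ₃) / [r₄ sin(θ₄−θ₃)].
Numerator sine = +0.43051; denominator sine = -0.69088.
Result = 0.2011·1.56·(+0.43051) / (0.4785·(-0.69088)) = -0.40854 rad/s; magnitude 0.40854 rad/s.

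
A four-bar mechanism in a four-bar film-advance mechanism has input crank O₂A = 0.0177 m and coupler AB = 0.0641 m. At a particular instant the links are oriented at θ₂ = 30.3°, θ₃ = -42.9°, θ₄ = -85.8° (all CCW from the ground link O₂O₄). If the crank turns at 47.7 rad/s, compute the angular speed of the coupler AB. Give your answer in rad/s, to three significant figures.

ω₂ = 47.7 rad/s
Differentiating the loop-closure r₂e^{iθ₂}+r₃e^{iθ₃}=r₁+r₄e^{iθ₄} gives r₂ω₂e^{iθ₂}+r₃ω₃e^{iθ₃}=r₄ω₄e^{iθ₄}.
Eliminating the other unknown: ω₃ = r₂ω₂ sin(θ₄−θ₂) / [r₃ sin(θ₃−θ₄)].
Numerator sine = -0.89803; denominator sine = +0.68072.
Result = 0.0177·47.7·(-0.89803) / (0.0641·(+0.68072)) = -17.376 rad/s; magnitude 17.376 rad/s.

17.4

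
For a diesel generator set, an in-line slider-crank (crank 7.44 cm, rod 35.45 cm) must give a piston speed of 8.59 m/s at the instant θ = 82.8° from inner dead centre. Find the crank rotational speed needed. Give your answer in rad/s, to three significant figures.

For an in-line slider-crank, |v_piston| = rω|sinθ|·[1 + r cosθ/√(L² − r² sin²θ)].
With r = 0.0744 m, L = 0.3545 m, θ = 82.8°: the bracketed kinematic factor |dx/dθ| = 0.075798 m.
ω = v/|dx/dθ| = 8.59/0.075798 = 113.33 rad/s.

113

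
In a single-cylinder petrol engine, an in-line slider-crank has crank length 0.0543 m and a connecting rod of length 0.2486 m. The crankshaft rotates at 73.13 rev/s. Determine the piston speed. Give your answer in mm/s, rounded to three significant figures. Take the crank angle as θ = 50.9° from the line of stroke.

22100

ω = 2π·73.1 = 459.5 rad/s
For an in-line slider-crank, x = r cosθ + √(L² − r² sin²θ), so v = −rω sinθ·[1 + r cosθ/√(L² − r² sin²θ)].
With r = 0.0543 m, L = 0.2486 m, θ = 50.9°: √(L² − r² sin²θ) = 0.245 m.
v = −0.0543·459.5·0.77605·[1 + 0.0543·0.63068/0.245] = -22.069 m/s.
|v| = 22.069 m/s = 22069 mm/s.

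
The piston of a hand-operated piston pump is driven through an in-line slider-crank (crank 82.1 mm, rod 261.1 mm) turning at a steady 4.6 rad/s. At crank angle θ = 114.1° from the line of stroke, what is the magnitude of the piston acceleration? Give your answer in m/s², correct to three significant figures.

1.08

ω = 4.6 rad/s
x(θ) = r cosθ + √(L² − r² sin²θ); with ω constant, a = ω²·d²x/dθ².
d²x/dθ² = −r cosθ − r²(cos2θ)/√u − r⁴ sin²2θ/(4u^{3/2}),  u = L² − r² sin²θ = 0.0625567 m².
Substituting r = 0.0821 m, L = 0.2611 m, θ = 114.1°: d²x/dθ² = +0.051083 m.
a = ω²·d²x/dθ² = (4.6)²·(+0.051083) = +1.0809 m/s²;  |a| = 1.0809 m/s².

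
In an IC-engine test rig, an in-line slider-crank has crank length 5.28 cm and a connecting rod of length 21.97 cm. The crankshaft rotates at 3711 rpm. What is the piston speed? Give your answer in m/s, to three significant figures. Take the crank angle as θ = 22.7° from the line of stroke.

ω = 2π·3711/60 = 388.6 rad/s
For an in-line slider-crank, x = r cosθ + √(L² − r² sin²θ), so v = −rω sinθ·[1 + r cosθ/√(L² − r² sin²θ)].
With r = 0.0528 m, L = 0.2197 m, θ = 22.7°: √(L² − r² sin²θ) = 0.21875 m.
v = −0.0528·388.6·0.38591·[1 + 0.0528·0.92254/0.21875] = -9.6815 m/s.
|v| = 9.6815 m/s.

9.68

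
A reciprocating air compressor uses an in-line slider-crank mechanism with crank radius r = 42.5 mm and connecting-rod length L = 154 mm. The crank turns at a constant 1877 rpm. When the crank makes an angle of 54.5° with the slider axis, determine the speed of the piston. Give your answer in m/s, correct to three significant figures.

7.92

ω = 2π·1877/60 = 196.6 rad/s
For an in-line slider-crank, x = r cosθ + √(L² − r² sin²θ), so v = −rω sinθ·[1 + r cosθ/√(L² − r² sin²θ)].
With r = 0.0425 m, L = 0.154 m, θ = 54.5°: √(L² − r² sin²θ) = 0.15006 m.
v = −0.0425·196.6·0.81412·[1 + 0.0425·0.58070/0.15006] = -7.9194 m/s.
|v| = 7.9194 m/s.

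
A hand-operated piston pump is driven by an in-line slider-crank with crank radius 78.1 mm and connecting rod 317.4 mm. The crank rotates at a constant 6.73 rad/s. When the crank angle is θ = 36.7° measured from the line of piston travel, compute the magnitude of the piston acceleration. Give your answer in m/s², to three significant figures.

3.10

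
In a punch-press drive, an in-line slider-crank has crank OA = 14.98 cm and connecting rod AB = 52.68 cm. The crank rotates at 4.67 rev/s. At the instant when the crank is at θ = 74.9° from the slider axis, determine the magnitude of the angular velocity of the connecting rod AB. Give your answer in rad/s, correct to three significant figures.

ω = 29.34 rad/s (converted from 4.67 rev/s).
The rod makes angle φ with the slider axis where L sinφ = r sinθ; differentiating, L cosφ·φ̇ = r ω cosθ.
L cosφ = √(L² − r² sin²θ) = 0.50656 m.
|ω_rod| = r ω |cosθ| / √(L² − r² sin²θ) = 0.1498·29.34·0.26050/0.50656 = 2.2604 rad/s.

2.26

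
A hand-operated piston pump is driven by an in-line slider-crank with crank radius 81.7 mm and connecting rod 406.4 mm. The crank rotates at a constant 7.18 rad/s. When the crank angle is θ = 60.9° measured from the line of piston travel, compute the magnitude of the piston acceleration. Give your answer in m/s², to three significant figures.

ω = 7.18 rad/s
x(θ) = r cosθ + √(L² − r² sin²θ); with ω constant, a = ω²·d²x/dθ².
d²x/dθ² = −r cosθ − r²(cos2θ)/√u − r⁴ sin²2θ/(4u^{3/2}),  u = L² − r² sin²θ = 0.160065 m².
Substituting r = 0.0817 m, L = 0.4064 m, θ = 60.9°: d²x/dθ² = -0.031068 m.
a = ω²·d²x/dθ² = (7.18)²·(-0.031068) = -1.6016 m/s²;  |a| = 1.6016 m/s².

1.60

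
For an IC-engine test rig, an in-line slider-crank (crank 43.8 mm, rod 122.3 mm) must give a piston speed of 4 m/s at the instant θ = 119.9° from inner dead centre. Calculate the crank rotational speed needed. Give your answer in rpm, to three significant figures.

For an in-line slider-crank, |v_piston| = rω|sinθ|·[1 + r cosθ/√(L² − r² sin²θ)].
With r = 0.0438 m, L = 0.1223 m, θ = 119.9°: the bracketed kinematic factor |dx/dθ| = 0.030839 m.
ω = v/|dx/dθ| = 4/0.030839 = 129.71 rad/s.
N = 60ω/(2π) = 1238.6 rpm.

1240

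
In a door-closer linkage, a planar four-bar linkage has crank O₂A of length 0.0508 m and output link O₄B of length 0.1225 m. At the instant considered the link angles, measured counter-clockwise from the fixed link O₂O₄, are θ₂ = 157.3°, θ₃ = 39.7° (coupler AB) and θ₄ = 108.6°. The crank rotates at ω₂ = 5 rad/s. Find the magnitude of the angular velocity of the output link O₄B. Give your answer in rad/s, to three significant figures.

1.97

ω₂ = 5 rad/s
Differentiating the loop-closure r₂e^{iθ₂}+r₃e^{iθ₃}=r₁+r₄e^{iθ₄} gives r₂ω₂e^{iθ₂}+r₃ω₃e^{iθ₃}=r₄ω₄e^{iθ₄}.
Eliminating the other unknown: ω₄ = r₂ω₂ sin(θ₂−θ₃) / [r₄ sin(θ₄−θ₃)].
Numerator sine = +0.88620; denominator sine = +0.93295.
Result = 0.0508·5·(+0.88620) / (0.1225·(+0.93295)) = +1.9696 rad/s; magnitude 1.9696 rad/s.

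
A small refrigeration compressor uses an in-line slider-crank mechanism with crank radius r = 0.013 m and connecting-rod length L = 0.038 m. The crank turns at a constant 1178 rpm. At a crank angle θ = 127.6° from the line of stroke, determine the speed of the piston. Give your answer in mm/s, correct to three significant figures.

995

ω = 2π·1178/60 = 123.4 rad/s
For an in-line slider-crank, x = r cosθ + √(L² − r² sin²θ), so v = −rω sinθ·[1 + r cosθ/√(L² − r² sin²θ)].
With r = 0.013 m, L = 0.038 m, θ = 127.6°: √(L² − r² sin²θ) = 0.036578 m.
v = −0.013·123.4·0.79229·[1 + 0.013·-0.61015/0.036578] = -0.99505 m/s.
|v| = 0.99505 m/s = 995.05 mm/s.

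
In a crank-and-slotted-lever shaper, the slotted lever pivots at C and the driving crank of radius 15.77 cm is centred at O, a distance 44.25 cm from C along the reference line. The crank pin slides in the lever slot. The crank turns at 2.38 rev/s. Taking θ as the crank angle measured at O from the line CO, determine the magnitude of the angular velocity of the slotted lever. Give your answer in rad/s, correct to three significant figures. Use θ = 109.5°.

ω = 14.95 rad/s (from 2.38 rev/s).
Crank pin A relative to C: A = (d + r cosθ, r sinθ); lever angle φ = atan2(r sinθ, d + r cosθ).
Differentiating tanφ: φ̇ = rω(d cosθ + r)/(d² + r² + 2dr cosθ).
d² + r² + 2dr cosθ = |CA|² = 0.174088 m²;  d cosθ + r = +0.0099905 m.
|ω_lever| = |0.1577·14.95·+0.0099905| / 0.174088 = 0.13533 rad/s.

0.135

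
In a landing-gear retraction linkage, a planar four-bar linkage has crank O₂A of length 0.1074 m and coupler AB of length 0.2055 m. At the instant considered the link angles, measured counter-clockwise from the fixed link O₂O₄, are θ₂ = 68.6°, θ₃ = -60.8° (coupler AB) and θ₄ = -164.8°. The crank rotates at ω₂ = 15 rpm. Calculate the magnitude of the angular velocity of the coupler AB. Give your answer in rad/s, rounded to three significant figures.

ω₂ = 1.571 rad/s (from 15 rpm).
Differentiating the loop-closure r₂e^{iθ₂}+r₃e^{iθ₃}=r₁+r₄e^{iθ₄} gives r₂ω₂e^{iθ₂}+r₃ω₃e^{iθ₃}=r₄ω₄e^{iθ₄}.
Eliminating the other unknown: ω₃ = r₂ω₂ sin(θ₄−θ₂) / [r₃ sin(θ₃−θ₄)].
Numerator sine = +0.80282; denominator sine = +0.97030.
Result = 0.1074·1.571·(+0.80282) / (0.2055·(+0.97030)) = +0.67924 rad/s; magnitude 0.67924 rad/s.

0.679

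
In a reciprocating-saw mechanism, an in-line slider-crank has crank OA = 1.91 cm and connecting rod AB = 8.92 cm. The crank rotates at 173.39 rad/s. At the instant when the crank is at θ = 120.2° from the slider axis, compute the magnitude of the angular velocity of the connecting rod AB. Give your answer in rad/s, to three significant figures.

ω = 173.4 rad/s
The rod makes angle φ with the slider axis where L sinφ = r sinθ; differentiating, L cosφ·φ̇ = r ω cosθ.
L cosφ = √(L² − r² sin²θ) = 0.087659 m.
|ω_rod| = r ω |cosθ| / √(L² − r² sin²θ) = 0.0191·173.4·0.50302/0.087659 = 19.004 rad/s.

19.0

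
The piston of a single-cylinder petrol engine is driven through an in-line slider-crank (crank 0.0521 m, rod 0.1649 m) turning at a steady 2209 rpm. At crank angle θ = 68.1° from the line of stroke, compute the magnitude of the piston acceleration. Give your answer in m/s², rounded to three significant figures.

387

ω = 2π·2209/60 = 231.3 rad/s
x(θ) = r cosθ + √(L² − r² sin²θ); with ω constant, a = ω²·d²x/dθ².
d²x/dθ² = −r cosθ − r²(cos2θ)/√u − r⁴ sin²2θ/(4u^{3/2}),  u = L² − r² sin²θ = 0.0248552 m².
Substituting r = 0.0521 m, L = 0.1649 m, θ = 68.1°: d²x/dθ² = -0.0072311 m.
a = ω²·d²x/dθ² = (231.3)²·(-0.0072311) = -386.95 m/s²;  |a| = 386.95 m/s².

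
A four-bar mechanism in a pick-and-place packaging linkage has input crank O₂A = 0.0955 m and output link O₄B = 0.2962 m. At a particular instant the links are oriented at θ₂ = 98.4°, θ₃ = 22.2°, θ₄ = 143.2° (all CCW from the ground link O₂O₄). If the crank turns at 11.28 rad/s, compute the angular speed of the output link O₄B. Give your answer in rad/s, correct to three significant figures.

ω₂ = 11.28 rad/s
Differentiating the loop-closure r₂e^{iθ₂}+r₃e^{iθ₃}=r₁+r₄e^{iθ₄} gives r₂ω₂e^{iθ₂}+r₃ω₃e^{iθ₃}=r₄ω₄e^{iθ₄}.
Eliminating the other unknown: ω₄ = r₂ω₂ sin(θ₂−θ₃) / [r₄ sin(θ₄−θ₃)].
Numerator sine = +0.97113; denominator sine = +0.85717.
Result = 0.0955·11.28·(+0.97113) / (0.2962·(+0.85717)) = +4.1204 rad/s; magnitude 4.1204 rad/s.

4.12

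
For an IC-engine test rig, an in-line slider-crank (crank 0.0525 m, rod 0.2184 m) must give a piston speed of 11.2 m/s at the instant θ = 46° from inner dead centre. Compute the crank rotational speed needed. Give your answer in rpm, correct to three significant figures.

2420

For an in-line slider-crank, |v_piston| = rω|sinθ|·[1 + r cosθ/√(L² − r² sin²θ)].
With r = 0.0525 m, L = 0.2184 m, θ = 46°: the bracketed kinematic factor |dx/dθ| = 0.044168 m.
ω = v/|dx/dθ| = 11.2/0.044168 = 253.58 rad/s.
N = 60ω/(2π) = 2421.5 rpm.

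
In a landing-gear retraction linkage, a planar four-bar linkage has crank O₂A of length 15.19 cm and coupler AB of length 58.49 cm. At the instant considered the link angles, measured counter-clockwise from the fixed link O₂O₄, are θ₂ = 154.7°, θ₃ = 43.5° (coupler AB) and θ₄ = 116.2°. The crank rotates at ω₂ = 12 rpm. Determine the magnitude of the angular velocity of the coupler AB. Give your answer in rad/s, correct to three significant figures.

0.213

ω₂ = 1.257 rad/s (from 12 rpm).
Differentiating the loop-closure r₂e^{iθ₂}+r₃e^{iθ₃}=r₁+r₄e^{iθ₄} gives r₂ω₂e^{iθ₂}+r₃ω₃e^{iθ₃}=r₄ω₄e^{iθ₄}.
Eliminating the other unknown: ω₃ = r₂ω₂ sin(θ₄−θ₂) / [r₃ sin(θ₃−θ₄)].
Numerator sine = -0.62251; denominator sine = -0.95476.
Result = 0.1519·1.257·(-0.62251) / (0.5849·(-0.95476)) = +0.21278 rad/s; magnitude 0.21278 rad/s.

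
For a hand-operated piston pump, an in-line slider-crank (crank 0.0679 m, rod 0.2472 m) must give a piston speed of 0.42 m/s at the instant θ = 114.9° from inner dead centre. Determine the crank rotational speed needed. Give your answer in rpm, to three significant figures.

For an in-line slider-crank, |v_piston| = rω|sinθ|·[1 + r cosθ/√(L² − r² sin²θ)].
With r = 0.0679 m, L = 0.2472 m, θ = 114.9°: the bracketed kinematic factor |dx/dθ| = 0.054234 m.
ω = v/|dx/dθ| = 0.42/0.054234 = 7.7443 rad/s.
N = 60ω/(2π) = 73.952 rpm.

74.0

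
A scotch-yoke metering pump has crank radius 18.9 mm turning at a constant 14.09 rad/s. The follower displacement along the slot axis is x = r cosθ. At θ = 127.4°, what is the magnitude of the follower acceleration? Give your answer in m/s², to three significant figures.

ω = 14.09 rad/s
x = r cosθ ⇒ ẍ = −rω² cosθ (ω constant).
|a| = rω²|cosθ| = 0.0189·(14.09)²·|cos 127.4°| = 2.279 m/s².

2.28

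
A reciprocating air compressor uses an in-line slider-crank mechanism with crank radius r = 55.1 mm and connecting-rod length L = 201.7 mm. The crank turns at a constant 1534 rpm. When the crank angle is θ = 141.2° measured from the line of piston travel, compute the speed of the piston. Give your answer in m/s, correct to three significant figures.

4.35

ω = 2π·1534/60 = 160.6 rad/s
For an in-line slider-crank, x = r cosθ + √(L² − r² sin²θ), so v = −rω sinθ·[1 + r cosθ/√(L² − r² sin²θ)].
With r = 0.0551 m, L = 0.2017 m, θ = 141.2°: √(L² − r² sin²θ) = 0.19872 m.
v = −0.0551·160.6·0.62660·[1 + 0.0551·-0.77934/0.19872] = -4.3478 m/s.
|v| = 4.3478 m/s.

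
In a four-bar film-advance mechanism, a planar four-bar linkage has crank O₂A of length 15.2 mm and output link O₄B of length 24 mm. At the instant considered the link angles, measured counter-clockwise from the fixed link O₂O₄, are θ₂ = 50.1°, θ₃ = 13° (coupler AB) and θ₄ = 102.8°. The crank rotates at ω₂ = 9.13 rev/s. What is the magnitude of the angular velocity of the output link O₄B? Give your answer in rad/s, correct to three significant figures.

21.9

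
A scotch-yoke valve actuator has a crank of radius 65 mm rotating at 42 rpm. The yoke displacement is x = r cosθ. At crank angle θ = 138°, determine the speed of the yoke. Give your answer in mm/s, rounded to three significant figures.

191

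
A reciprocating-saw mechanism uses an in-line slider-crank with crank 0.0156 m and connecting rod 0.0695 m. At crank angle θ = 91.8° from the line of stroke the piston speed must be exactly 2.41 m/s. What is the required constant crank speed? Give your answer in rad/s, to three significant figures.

For an in-line slider-crank, |v_piston| = rω|sinθ|·[1 + r cosθ/√(L² − r² sin²θ)].
With r = 0.0156 m, L = 0.0695 m, θ = 91.8°: the bracketed kinematic factor |dx/dθ| = 0.015479 m.
ω = v/|dx/dθ| = 2.41/0.015479 = 155.69 rad/s.

156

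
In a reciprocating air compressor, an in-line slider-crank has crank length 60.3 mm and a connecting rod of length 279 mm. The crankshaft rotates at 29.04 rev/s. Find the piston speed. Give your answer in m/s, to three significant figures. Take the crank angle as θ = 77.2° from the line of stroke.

11.3

ω = 2π·29 = 182.5 rad/s
For an in-line slider-crank, x = r cosθ + √(L² − r² sin²θ), so v = −rω sinθ·[1 + r cosθ/√(L² − r² sin²θ)].
With r = 0.0603 m, L = 0.279 m, θ = 77.2°: √(L² − r² sin²θ) = 0.27273 m.
v = −0.0603·182.5·0.97515·[1 + 0.0603·0.22155/0.27273] = -11.255 m/s.
|v| = 11.255 m/s.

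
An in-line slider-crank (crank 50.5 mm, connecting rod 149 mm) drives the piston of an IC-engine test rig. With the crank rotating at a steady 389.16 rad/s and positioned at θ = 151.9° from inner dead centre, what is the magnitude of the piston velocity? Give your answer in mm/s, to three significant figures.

6450

ω = 389.2 rad/s
For an in-line slider-crank, x = r cosθ + √(L² − r² sin²θ), so v = −rω sinθ·[1 + r cosθ/√(L² − r² sin²θ)].
With r = 0.0505 m, L = 0.149 m, θ = 151.9°: √(L² − r² sin²θ) = 0.14709 m.
v = −0.0505·389.2·0.47101·[1 + 0.0505·-0.88213/0.14709] = -6.4531 m/s.
|v| = 6.4531 m/s = 6453.1 mm/s.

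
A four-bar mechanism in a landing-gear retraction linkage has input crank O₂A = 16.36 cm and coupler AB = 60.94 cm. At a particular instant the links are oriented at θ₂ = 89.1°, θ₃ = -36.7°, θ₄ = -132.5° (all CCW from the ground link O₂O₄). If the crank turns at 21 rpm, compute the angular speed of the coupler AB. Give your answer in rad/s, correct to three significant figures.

ω₂ = 2.199 rad/s (from 21 rpm).
Differentiating the loop-closure r₂e^{iθ₂}+r₃e^{iθ₃}=r₁+r₄e^{iθ₄} gives r₂ω₂e^{iθ₂}+r₃ω₃e^{iθ₃}=r₄ω₄e^{iθ₄}.
Eliminating the other unknown: ω₃ = r₂ω₂ sin(θ₄−θ₂) / [r₃ sin(θ₃−θ₄)].
Numerator sine = +0.66393; denominator sine = +0.99488.
Result = 0.1636·2.199·(+0.66393) / (0.6094·(+0.99488)) = +0.39398 rad/s; magnitude 0.39398 rad/s.

0.394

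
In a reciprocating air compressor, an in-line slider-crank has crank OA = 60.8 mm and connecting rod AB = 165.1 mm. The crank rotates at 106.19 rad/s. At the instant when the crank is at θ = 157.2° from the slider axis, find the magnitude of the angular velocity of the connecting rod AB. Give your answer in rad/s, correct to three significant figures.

36.4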